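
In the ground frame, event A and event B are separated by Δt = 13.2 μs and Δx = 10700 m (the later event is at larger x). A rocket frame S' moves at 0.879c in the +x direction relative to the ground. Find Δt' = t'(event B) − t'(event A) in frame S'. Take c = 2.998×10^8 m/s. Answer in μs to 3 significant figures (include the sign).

Δt' ≈ -38.1 μs

γ = 1/√(1 − 0.879²) = 2.0972
Δt' = γ(Δt − vΔx/c²) = 2.0972 × (13.2 μs − 0.879×10700 m / (2.998×10^8 m/s))
= 2.0972 × (-18.172 μs) = -38.1 μs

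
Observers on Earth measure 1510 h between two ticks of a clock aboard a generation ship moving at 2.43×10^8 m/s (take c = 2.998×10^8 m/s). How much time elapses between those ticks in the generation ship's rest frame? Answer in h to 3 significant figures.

β = v/c = 2.43×10^8 / 2.998×10^8 = 0.81054
γ = 1/√(1 − 0.81054²) = 1.7074
Proper time: τ₀ = Δt/γ = 1510/1.7074 = 884 h

τ₀ ≈ 884 h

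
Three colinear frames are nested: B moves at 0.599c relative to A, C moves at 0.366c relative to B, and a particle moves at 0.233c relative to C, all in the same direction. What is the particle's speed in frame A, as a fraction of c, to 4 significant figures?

u ≈ 0.8650c

Compose boost 2: (0.366 + 0.599)/(1 + 0.366×0.599) = 0.9650/1.21923 = 0.791481
Compose boost 3: (0.233 + 0.791481)/(1 + 0.233×0.791481) = 1.02448/1.18441 = 0.8650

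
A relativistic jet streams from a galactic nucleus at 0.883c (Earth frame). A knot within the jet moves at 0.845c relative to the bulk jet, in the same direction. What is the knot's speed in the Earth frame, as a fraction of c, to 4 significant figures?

Relativistic velocity addition: u = (u' + v)/(1 + u'v/c²)
= (0.845 + 0.883)/(1 + 0.845×0.883) = 1.728/1.74613 = 0.9896

u ≈ 0.9896c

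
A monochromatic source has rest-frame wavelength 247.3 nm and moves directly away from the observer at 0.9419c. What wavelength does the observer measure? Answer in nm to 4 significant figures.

λ_obs ≈ 1430 nm

Relativistic Doppler: λ_obs = λ_src √((1+β)/(1−β))
= 247.3 × √(1.94190/0.0581000) = 247.3 × 5.78130 = 1430 nm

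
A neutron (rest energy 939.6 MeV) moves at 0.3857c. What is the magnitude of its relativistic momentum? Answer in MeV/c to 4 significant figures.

γ = 1/√(1 − 0.3857²) = 1.08386
p = γβm₀c = 1.08386 × 0.3857 × 939.6 MeV/c = 392.8 MeV/c

p ≈ 392.8 MeV/c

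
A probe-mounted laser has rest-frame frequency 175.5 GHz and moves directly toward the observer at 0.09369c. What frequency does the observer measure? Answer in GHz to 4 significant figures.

Relativistic Doppler: f_obs = f_src √((1+β)/(1−β))
= 175.5 × √(1.09369/0.906310) = 175.5 × 1.09852 = 192.8 GHz

f_obs ≈ 192.8 GHz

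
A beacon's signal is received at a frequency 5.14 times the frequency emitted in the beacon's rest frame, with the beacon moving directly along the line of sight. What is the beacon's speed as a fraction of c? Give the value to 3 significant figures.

β ≈ 0.927

f_obs/f_src = √((1+β)/(1−β)) = 5.14  ⇒  (1+β)/(1−β) = 26.420
β = |1 − D²|/(1 + D²) = |1 − 26.420|/(1 + 26.420) = 0.927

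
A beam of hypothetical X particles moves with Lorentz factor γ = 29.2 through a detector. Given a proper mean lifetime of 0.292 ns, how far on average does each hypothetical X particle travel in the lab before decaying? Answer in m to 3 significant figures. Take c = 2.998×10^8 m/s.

d ≈ 2.55 m

β = √(1 − 1/γ²) = √(1 − 1/29.2²) = 0.99941
Dilated lifetime: Δt = γτ₀ = 29.2 × 0.292 ns = 8.5264 ns
d = vΔt = 0.99941c × 8.5264 ns = 2.9962×10^8 m/s × 8.5264×10^-9 s = 2.55 m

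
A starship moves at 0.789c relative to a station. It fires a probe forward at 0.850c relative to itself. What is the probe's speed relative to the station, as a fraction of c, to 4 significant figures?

Relativistic velocity addition: u = (u' + v)/(1 + u'v/c²)
= (0.850 + 0.789)/(1 + 0.850×0.789) = 1.639/1.67065 = 0.9811

u ≈ 0.9811c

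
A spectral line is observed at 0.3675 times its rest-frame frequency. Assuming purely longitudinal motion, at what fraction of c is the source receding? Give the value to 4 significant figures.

β ≈ 0.7620

f_obs/f_src = √((1−β)/(1+β)) = 0.3675  ⇒  (1−β)/(1+β) = 0.135056
β = |1 − D²|/(1 + D²) = |1 − 0.135056|/(1 + 0.135056) = 0.7620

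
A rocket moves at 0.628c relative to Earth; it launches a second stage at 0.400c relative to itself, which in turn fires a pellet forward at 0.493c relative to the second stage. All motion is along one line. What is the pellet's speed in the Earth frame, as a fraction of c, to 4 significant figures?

Compose boost 2: (0.400 + 0.628)/(1 + 0.400×0.628) = 1.028/1.25120 = 0.821611
Compose boost 3: (0.493 + 0.821611)/(1 + 0.493×0.821611) = 1.31461/1.40505 = 0.9356

u ≈ 0.9356c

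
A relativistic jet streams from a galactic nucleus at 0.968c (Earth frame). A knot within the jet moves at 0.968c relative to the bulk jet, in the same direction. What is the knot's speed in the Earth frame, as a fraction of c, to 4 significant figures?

u ≈ 0.9995c

Relativistic velocity addition: u = (u' + v)/(1 + u'v/c²)
= (0.968 + 0.968)/(1 + 0.968×0.968) = 1.936/1.93702 = 0.9995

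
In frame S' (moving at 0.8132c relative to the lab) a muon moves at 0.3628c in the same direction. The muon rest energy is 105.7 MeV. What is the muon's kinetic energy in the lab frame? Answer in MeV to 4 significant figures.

u_lab = (0.3628 + 0.8132)/(1 + 0.3628×0.8132) = 0.9080878
γ = 1/√(1 − 0.9080878²) = 2.38789
K = (γ − 1)m₀c² = (2.38789 − 1) × 105.7 = 1.38789 × 105.7 = 146.7 MeV

K ≈ 146.7 MeV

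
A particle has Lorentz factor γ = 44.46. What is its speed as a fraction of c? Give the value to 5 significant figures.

β = √(1 − 1/γ²) = √(1 − 1/44.46²) = √(0.9994941) = 0.99975

β ≈ 0.99975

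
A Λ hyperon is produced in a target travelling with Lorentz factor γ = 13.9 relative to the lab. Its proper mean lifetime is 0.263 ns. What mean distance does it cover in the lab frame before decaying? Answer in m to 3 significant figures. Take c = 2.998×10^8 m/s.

β = √(1 − 1/γ²) = √(1 − 1/13.9²) = 0.99741
Dilated lifetime: Δt = γτ₀ = 13.9 × 0.263 ns = 3.6557 ns
d = vΔt = 0.99741c × 3.6557 ns = 2.9902×10^8 m/s × 3.6557×10^-9 s = 1.09 m

d ≈ 1.09 m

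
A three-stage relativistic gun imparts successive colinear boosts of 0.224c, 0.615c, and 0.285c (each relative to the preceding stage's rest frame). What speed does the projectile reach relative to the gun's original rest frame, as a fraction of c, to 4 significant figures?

u ≈ 0.8449c

Compose boost 2: (0.615 + 0.224)/(1 + 0.615×0.224) = 0.8390/1.13776 = 0.737414
Compose boost 3: (0.285 + 0.737414)/(1 + 0.285×0.737414) = 1.02241/1.21016 = 0.8449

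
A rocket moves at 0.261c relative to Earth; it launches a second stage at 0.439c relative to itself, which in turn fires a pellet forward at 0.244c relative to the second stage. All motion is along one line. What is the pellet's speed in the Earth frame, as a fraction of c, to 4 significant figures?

u ≈ 0.7562c

Compose boost 2: (0.439 + 0.261)/(1 + 0.439×0.261) = 0.7000/1.11458 = 0.628040
Compose boost 3: (0.244 + 0.628040)/(1 + 0.244×0.628040) = 0.872040/1.15324 = 0.7562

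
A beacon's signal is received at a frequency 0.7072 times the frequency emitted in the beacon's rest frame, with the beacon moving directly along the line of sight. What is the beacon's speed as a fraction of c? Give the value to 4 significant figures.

β ≈ 0.3332

f_obs/f_src = √((1−β)/(1+β)) = 0.7072  ⇒  (1−β)/(1+β) = 0.500132
β = |1 − D²|/(1 + D²) = |1 − 0.500132|/(1 + 0.500132) = 0.3332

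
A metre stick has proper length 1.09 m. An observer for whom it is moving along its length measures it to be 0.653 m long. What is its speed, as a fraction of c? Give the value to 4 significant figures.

γ = L₀/L = 1.09/0.653 = 1.66922
β = √(1 − 1/γ²) = 0.8007

β ≈ 0.8007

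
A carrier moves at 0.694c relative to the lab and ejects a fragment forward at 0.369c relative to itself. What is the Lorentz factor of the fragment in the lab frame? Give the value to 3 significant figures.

γ ≈ 1.88

u_lab = (0.369 + 0.694)/(1 + 0.369×0.694) = 1.063/1.25609 = 0.846280
γ = 1/√(1 − 0.846280²) = 1.88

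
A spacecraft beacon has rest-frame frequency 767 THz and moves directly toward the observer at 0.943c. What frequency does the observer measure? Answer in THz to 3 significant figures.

f_obs ≈ 4480 THz

Relativistic Doppler: f_obs = f_src √((1+β)/(1−β))
= 767 × √(1.9430/0.057000) = 767 × 5.8385 = 4480 THz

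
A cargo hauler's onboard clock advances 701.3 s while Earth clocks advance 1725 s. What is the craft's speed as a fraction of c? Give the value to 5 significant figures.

γ = Δt/τ₀ = 1725/701.3 = 2.459718
β = √(1 − 1/γ²) = √(1 − 1/2.459718²) = 0.91363

β ≈ 0.91363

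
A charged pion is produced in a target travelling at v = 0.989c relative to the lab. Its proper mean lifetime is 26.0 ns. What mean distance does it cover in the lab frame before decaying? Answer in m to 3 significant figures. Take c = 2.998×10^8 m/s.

d ≈ 52.1 m

γ = 1/√(1 − 0.989²) = 6.7606
Dilated lifetime: Δt = γτ₀ = 6.7606 × 26.0 ns = 175.78 ns
d = vΔt = 0.989c × 175.78 ns = 2.9650×10^8 m/s × 1.7578×10^-7 s = 52.1 m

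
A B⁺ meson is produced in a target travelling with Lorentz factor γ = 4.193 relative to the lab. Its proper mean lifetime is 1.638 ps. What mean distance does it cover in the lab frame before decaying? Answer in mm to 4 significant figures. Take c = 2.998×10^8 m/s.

d ≈ 2.000 mm

β = √(1 − 1/γ²) = √(1 − 1/4.193²) = 0.971144
Dilated lifetime: Δt = γτ₀ = 4.193 × 1.638 ps = 6.86813 ps
d = vΔt = 0.971144c × 6.86813 ps = 2.91149×10^8 m/s × 6.86813×10^-12 s = 2.000 mm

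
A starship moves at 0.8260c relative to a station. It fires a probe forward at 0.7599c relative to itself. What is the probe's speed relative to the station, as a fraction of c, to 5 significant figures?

u ≈ 0.97433c

Relativistic velocity addition: u = (u' + v)/(1 + u'v/c²)
= (0.7599 + 0.8260)/(1 + 0.7599×0.8260) = 1.5859/1.627677 = 0.97433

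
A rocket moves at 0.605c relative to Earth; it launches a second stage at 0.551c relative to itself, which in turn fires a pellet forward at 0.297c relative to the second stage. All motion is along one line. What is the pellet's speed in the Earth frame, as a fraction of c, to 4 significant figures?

u ≈ 0.9256c

Compose boost 2: (0.551 + 0.605)/(1 + 0.551×0.605) = 1.156/1.33336 = 0.866986
Compose boost 3: (0.297 + 0.866986)/(1 + 0.297×0.866986) = 1.16399/1.25749 = 0.9256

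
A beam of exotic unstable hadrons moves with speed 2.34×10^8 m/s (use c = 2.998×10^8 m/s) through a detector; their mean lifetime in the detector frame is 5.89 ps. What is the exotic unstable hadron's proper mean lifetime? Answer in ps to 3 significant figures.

β = v/c = 2.34×10^8 / 2.998×10^8 = 0.78052
γ = 1/√(1 − 0.78052²) = 1.5997
Proper time: τ₀ = Δt/γ = 5.89/1.5997 = 3.68 ps

τ₀ ≈ 3.68 ps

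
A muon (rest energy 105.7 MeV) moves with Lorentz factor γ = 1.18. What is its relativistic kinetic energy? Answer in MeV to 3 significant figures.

γ = 1.18 (given)
K = (γ − 1)m₀c² = (1.18 − 1) × 105.7 MeV = 0.18000 × 105.7 MeV = 19.0 MeV

K ≈ 19.0 MeV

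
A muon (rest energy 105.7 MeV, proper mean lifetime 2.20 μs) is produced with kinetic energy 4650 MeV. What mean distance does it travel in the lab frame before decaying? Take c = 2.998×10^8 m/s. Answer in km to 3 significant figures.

d ≈ 29.7 km

γ = 1 + K/(m₀c²) = 1 + 4650/105.7 = 44.992
β = √(1 − 1/γ²) = 0.99975
Dilated lifetime: γτ₀ = 44.992 × 2.20 μs = 98.983 μs
d = βc·γτ₀ = 0.99975 × (2.998×10^8 m/s) × 9.8983×10^-5 s = 29.7 km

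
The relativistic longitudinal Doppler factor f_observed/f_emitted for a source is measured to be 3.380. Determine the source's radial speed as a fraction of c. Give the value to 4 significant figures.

β ≈ 0.8390

f_obs/f_src = √((1+β)/(1−β)) = 3.380  ⇒  (1+β)/(1−β) = 11.4244
β = |1 − D²|/(1 + D²) = |1 − 11.4244|/(1 + 11.4244) = 0.8390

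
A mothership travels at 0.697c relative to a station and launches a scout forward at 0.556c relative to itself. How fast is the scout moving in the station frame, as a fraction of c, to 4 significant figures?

Compose boost 2: (0.556 + 0.697)/(1 + 0.556×0.697) = 1.253/1.38753 = 0.9030

u ≈ 0.9030c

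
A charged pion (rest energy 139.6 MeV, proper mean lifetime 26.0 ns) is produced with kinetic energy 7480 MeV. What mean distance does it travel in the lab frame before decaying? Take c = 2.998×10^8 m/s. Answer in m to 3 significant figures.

d ≈ 425 m

γ = 1 + K/(m₀c²) = 1 + 7480/139.6 = 54.582
β = √(1 − 1/γ²) = 0.99983
Dilated lifetime: γτ₀ = 54.582 × 26.0 ns = 1419.1 ns
d = βc·γτ₀ = 0.99983 × (2.998×10^8 m/s) × 1.4191×10^-6 s = 425 m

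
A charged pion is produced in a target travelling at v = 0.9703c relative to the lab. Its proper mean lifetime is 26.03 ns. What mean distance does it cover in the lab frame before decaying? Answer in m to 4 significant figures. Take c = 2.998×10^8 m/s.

γ = 1/√(1 − 0.9703²) = 4.13386
Dilated lifetime: Δt = γτ₀ = 4.13386 × 26.03 ns = 107.604 ns
d = vΔt = 0.9703c × 107.604 ns = 2.90896×10^8 m/s × 1.07604×10^-7 s = 31.30 m

d ≈ 31.30 m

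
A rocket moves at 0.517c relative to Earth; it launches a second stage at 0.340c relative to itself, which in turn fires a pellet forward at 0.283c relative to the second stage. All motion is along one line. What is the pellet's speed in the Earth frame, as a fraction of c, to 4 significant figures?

Compose boost 2: (0.340 + 0.517)/(1 + 0.340×0.517) = 0.8570/1.17578 = 0.728878
Compose boost 3: (0.283 + 0.728878)/(1 + 0.283×0.728878) = 1.01188/1.20627 = 0.8388

u ≈ 0.8388c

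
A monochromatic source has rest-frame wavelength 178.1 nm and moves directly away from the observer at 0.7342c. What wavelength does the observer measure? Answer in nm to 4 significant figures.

λ_obs ≈ 454.9 nm

Relativistic Doppler: λ_obs = λ_src √((1+β)/(1−β))
= 178.1 × √(1.73420/0.265800) = 178.1 × 2.55430 = 454.9 nm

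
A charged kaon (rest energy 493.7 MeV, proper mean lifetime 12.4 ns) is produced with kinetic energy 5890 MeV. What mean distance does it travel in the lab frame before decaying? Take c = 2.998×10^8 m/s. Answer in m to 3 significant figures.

d ≈ 47.9 m

γ = 1 + K/(m₀c²) = 1 + 5890/493.7 = 12.930
β = √(1 − 1/γ²) = 0.99700
Dilated lifetime: γτ₀ = 12.930 × 12.4 ns = 160.34 ns
d = βc·γτ₀ = 0.99700 × (2.998×10^8 m/s) × 1.6034×10^-7 s = 47.9 m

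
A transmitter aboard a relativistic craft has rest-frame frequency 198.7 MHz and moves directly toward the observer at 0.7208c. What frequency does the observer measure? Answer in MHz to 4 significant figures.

Relativistic Doppler: f_obs = f_src √((1+β)/(1−β))
= 198.7 × √(1.72080/0.279200) = 198.7 × 2.48260 = 493.3 MHz

f_obs ≈ 493.3 MHz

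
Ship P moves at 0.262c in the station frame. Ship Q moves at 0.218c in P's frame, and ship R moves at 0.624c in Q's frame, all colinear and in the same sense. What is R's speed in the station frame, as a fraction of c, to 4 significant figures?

Compose boost 2: (0.218 + 0.262)/(1 + 0.218×0.262) = 0.4800/1.05712 = 0.454066
Compose boost 3: (0.624 + 0.454066)/(1 + 0.624×0.454066) = 1.07807/1.28334 = 0.8400

u ≈ 0.8400c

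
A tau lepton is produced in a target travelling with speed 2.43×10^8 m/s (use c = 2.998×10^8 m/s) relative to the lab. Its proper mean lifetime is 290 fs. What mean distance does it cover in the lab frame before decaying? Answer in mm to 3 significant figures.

d ≈ 0.120 mm

β = v/c = 2.43×10^8 / 2.998×10^8 = 0.81054
γ = 1/√(1 − 0.81054²) = 1.7074
Dilated lifetime: Δt = γτ₀ = 1.7074 × 290 fs = 495.15 fs
d = vΔt = 0.81054c × 495.15 fs = 2.4300×10^8 m/s × 4.9515×10^-13 s = 0.120 mm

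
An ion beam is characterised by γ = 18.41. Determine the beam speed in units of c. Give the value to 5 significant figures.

β = √(1 − 1/γ²) = √(1 − 1/18.41²) = √(0.9970495) = 0.99852

β ≈ 0.99852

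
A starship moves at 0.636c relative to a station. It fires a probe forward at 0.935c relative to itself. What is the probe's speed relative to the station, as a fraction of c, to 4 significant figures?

u ≈ 0.9852c

Relativistic velocity addition: u = (u' + v)/(1 + u'v/c²)
= (0.935 + 0.636)/(1 + 0.935×0.636) = 1.571/1.59466 = 0.9852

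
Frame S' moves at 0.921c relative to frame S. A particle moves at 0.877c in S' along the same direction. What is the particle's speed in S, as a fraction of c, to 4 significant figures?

Relativistic velocity addition: u = (u' + v)/(1 + u'v/c²)
= (0.877 + 0.921)/(1 + 0.877×0.921) = 1.798/1.80772 = 0.9946

u ≈ 0.9946c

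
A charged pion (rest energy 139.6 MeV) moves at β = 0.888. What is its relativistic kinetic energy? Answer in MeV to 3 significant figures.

K ≈ 164 MeV

γ = 1/√(1 − 0.888²) = 2.1747
K = (γ − 1)m₀c² = (2.1747 − 1) × 139.6 MeV = 1.1747 × 139.6 MeV = 164 MeV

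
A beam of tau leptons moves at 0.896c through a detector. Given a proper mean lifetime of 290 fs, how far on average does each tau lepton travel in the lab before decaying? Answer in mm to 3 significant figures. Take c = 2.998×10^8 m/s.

γ = 1/√(1 − 0.896²) = 2.2520
Dilated lifetime: Δt = γτ₀ = 2.2520 × 290 fs = 653.07 fs
d = vΔt = 0.896c × 653.07 fs = 2.6862×10^8 m/s × 6.5307×10^-13 s = 0.175 mm

d ≈ 0.175 mm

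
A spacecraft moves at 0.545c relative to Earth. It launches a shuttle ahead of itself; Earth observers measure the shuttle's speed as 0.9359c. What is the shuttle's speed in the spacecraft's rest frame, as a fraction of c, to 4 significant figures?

u' ≈ 0.7979c

Inverse velocity addition: u' = (u − v)/(1 − uv/c²)
= (0.9359 − 0.545)/(1 − 0.9359×0.545) = 0.3909/0.489934 = 0.7979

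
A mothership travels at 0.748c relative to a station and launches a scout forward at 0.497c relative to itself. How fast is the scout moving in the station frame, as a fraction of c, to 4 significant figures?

u ≈ 0.9076c

Compose boost 2: (0.497 + 0.748)/(1 + 0.497×0.748) = 1.245/1.37176 = 0.9076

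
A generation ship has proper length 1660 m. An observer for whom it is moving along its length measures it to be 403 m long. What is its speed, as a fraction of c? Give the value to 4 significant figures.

β ≈ 0.9701

γ = L₀/L = 1660/403 = 4.11911
β = √(1 − 1/γ²) = 0.9701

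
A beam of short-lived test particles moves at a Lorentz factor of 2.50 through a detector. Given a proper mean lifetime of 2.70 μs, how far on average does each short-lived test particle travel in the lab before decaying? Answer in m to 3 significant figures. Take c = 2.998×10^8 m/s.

d ≈ 1850 m

β = √(1 − 1/γ²) = √(1 − 1/2.50²) = 0.91652
Dilated lifetime: Δt = γτ₀ = 2.50 × 2.70 μs = 6.7500 μs
d = vΔt = 0.91652c × 6.7500 μs = 2.7477×10^8 m/s × 6.7500×10^-6 s = 1850 m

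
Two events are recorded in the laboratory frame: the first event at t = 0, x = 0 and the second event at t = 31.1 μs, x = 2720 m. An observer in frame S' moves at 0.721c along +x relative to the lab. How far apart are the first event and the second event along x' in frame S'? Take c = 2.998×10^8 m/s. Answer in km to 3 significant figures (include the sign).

Δx' ≈ -5.78 km

γ = 1/√(1 − 0.721²) = 1.4431
Δx' = γ(Δx − vΔt) = 1.4431 × (2720 m − 0.721×(2.998×10^8 m/s)×31.1×10^-6 s)
= 1.4431 × (-4002.4 m) = -5.78 km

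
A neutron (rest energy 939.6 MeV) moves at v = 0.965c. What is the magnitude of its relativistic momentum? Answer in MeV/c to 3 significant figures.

γ = 1/√(1 − 0.965²) = 3.8132
p = γβm₀c = 3.8132 × 0.965 × 939.6 MeV/c = 3460 MeV/c

p ≈ 3460 MeV/c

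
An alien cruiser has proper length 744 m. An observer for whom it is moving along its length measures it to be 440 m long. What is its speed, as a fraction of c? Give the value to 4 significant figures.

β ≈ 0.8064

γ = L₀/L = 744/440 = 1.69091
β = √(1 − 1/γ²) = 0.8064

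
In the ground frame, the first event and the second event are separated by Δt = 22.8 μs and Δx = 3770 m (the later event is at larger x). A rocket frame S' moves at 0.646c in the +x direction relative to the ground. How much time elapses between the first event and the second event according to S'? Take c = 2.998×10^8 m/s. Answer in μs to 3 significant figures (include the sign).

Δt' ≈ 19.2 μs

γ = 1/√(1 − 0.646²) = 1.3100
Δt' = γ(Δt − vΔx/c²) = 1.3100 × (22.8 μs − 0.646×3770 m / (2.998×10^8 m/s))
= 1.3100 × (14.677 μs) = 19.2 μs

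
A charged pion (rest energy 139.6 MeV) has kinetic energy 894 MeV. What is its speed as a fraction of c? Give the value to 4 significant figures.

β ≈ 0.9908

γ = 1 + K/(m₀c²) = 1 + 894/139.6 = 7.40401
β = √(1 − 1/γ²) = 0.9908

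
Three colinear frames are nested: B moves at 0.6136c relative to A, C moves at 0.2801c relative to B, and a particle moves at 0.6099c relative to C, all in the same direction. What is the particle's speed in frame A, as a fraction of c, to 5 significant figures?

u ≈ 0.93680c

Compose boost 2: (0.2801 + 0.6136)/(1 + 0.2801×0.6136) = 0.89370/1.171869 = 0.7626277
Compose boost 3: (0.6099 + 0.7626277)/(1 + 0.6099×0.7626277) = 1.372528/1.465127 = 0.93680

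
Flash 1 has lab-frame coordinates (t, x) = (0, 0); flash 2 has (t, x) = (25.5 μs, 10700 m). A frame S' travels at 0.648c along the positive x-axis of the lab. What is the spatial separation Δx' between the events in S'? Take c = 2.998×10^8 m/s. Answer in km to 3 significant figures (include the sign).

Δx' ≈ 7.54 km

γ = 1/√(1 − 0.648²) = 1.3130
Δx' = γ(Δx − vΔt) = 1.3130 × (10700 m − 0.648×(2.998×10^8 m/s)×25.5×10^-6 s)
= 1.3130 × (5746.1 m) = 7.54 km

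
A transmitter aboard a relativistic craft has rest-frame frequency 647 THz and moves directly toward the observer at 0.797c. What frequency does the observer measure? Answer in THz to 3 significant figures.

f_obs ≈ 1920 THz

Relativistic Doppler: f_obs = f_src √((1+β)/(1−β))
= 647 × √(1.7970/0.20300) = 647 × 2.9753 = 1920 THz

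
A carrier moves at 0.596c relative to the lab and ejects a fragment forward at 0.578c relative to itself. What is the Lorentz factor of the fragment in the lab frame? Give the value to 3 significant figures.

u_lab = (0.578 + 0.596)/(1 + 0.578×0.596) = 1.174/1.34449 = 0.873195
γ = 1/√(1 − 0.873195²) = 2.05

γ ≈ 2.05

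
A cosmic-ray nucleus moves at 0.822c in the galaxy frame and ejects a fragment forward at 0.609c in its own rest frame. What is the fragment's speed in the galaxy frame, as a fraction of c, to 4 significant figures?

u ≈ 0.9536c

Compose boost 2: (0.609 + 0.822)/(1 + 0.609×0.822) = 1.431/1.50060 = 0.9536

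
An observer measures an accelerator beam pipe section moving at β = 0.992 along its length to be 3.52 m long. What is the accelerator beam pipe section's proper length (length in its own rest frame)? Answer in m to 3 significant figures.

γ = 1/√(1 − 0.992²) = 7.9216
L₀ = γL = 7.9216 × 3.52 = 27.9 m

L₀ ≈ 27.9 m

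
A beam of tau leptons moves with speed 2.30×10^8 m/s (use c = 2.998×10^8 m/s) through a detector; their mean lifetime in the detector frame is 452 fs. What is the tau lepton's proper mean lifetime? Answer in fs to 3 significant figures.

τ₀ ≈ 290 fs

β = v/c = 2.30×10^8 / 2.998×10^8 = 0.76718
γ = 1/√(1 − 0.76718²) = 1.5590
Proper time: τ₀ = Δt/γ = 452/1.5590 = 290 fs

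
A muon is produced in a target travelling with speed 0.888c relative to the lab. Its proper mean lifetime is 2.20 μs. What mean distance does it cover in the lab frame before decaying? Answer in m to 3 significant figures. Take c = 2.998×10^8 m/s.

γ = 1/√(1 − 0.888²) = 2.1747
Dilated lifetime: Δt = γτ₀ = 2.1747 × 2.20 μs = 4.7842 μs
d = vΔt = 0.888c × 4.7842 μs = 2.6622×10^8 m/s × 4.7842×10^-6 s = 1270 m

d ≈ 1270 m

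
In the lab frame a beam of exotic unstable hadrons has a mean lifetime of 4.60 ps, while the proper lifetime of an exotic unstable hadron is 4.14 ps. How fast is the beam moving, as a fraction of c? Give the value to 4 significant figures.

γ = Δt/τ₀ = 4.60/4.14 = 1.11111
β = √(1 − 1/γ²) = √(1 − 1/1.11111²) = 0.4359

β ≈ 0.4359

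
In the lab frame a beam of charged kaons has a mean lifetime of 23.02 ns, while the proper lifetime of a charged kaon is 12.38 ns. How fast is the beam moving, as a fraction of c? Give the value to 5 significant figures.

γ = Δt/τ₀ = 23.02/12.38 = 1.859451
β = √(1 − 1/γ²) = √(1 − 1/1.859451²) = 0.84308

β ≈ 0.84308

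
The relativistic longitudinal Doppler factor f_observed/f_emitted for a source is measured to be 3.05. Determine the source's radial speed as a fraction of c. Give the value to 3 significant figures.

f_obs/f_src = √((1+β)/(1−β)) = 3.05  ⇒  (1+β)/(1−β) = 9.3025
β = |1 − D²|/(1 + D²) = |1 − 9.3025|/(1 + 9.3025) = 0.806

β ≈ 0.806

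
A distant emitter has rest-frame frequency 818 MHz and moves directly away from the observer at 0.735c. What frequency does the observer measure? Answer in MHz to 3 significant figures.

f_obs ≈ 320 MHz

Relativistic Doppler: f_obs = f_src √((1−β)/(1+β))
= 818 × √(0.26500/1.7350) = 818 × 0.39082 = 320 MHz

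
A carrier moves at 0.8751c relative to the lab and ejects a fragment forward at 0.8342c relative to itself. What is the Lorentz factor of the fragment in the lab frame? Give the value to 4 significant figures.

u_lab = (0.8342 + 0.8751)/(1 + 0.8342×0.8751) = 1.7093/1.730008 = 0.9880299
γ = 1/√(1 − 0.9880299²) = 6.482

γ ≈ 6.482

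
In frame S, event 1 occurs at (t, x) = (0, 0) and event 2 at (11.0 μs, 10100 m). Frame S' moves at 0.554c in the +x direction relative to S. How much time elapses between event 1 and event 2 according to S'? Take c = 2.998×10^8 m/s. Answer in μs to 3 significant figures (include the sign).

γ = 1/√(1 − 0.554²) = 1.2012
Δt' = γ(Δt − vΔx/c²) = 1.2012 × (11.0 μs − 0.554×10100 m / (2.998×10^8 m/s))
= 1.2012 × (-7.6638 μs) = -9.21 μs

Δt' ≈ -9.21 μs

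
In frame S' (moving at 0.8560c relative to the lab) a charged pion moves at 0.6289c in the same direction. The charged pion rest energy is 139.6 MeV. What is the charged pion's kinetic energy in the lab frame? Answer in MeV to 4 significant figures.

u_lab = (0.6289 + 0.8560)/(1 + 0.6289×0.8560) = 0.9652623
γ = 1/√(1 − 0.9652623²) = 3.82727
K = (γ − 1)m₀c² = (3.82727 − 1) × 139.6 = 2.82727 × 139.6 = 394.7 MeV

K ≈ 394.7 MeV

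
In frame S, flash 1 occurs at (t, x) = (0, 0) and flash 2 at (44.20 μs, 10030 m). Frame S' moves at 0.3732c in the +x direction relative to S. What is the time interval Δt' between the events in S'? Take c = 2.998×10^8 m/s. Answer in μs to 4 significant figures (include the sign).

γ = 1/√(1 − 0.3732²) = 1.07788
Δt' = γ(Δt − vΔx/c²) = 1.07788 × (44.20 μs − 0.3732×10030 m / (2.998×10^8 m/s))
= 1.07788 × (31.7144 μs) = 34.18 μs

Δt' ≈ 34.18 μs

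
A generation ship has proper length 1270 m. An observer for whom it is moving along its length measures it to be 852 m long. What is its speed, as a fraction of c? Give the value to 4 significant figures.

γ = L₀/L = 1270/852 = 1.49061
β = √(1 − 1/γ²) = 0.7416

β ≈ 0.7416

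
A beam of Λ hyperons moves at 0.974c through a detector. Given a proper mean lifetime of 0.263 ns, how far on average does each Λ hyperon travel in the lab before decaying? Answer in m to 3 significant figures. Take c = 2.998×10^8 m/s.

γ = 1/√(1 − 0.974²) = 4.4141
Dilated lifetime: Δt = γτ₀ = 4.4141 × 0.263 ns = 1.1609 ns
d = vΔt = 0.974c × 1.1609 ns = 2.9201×10^8 m/s × 1.1609×10^-9 s = 0.339 m

d ≈ 0.339 m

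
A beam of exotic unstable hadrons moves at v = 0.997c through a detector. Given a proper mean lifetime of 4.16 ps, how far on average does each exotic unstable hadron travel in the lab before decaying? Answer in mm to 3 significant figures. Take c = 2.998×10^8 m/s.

γ = 1/√(1 − 0.997²) = 12.920
Dilated lifetime: Δt = γτ₀ = 12.920 × 4.16 ps = 53.746 ps
d = vΔt = 0.997c × 53.746 ps = 2.9890×10^8 m/s × 5.3746×10^-11 s = 16.1 mm

d ≈ 16.1 mm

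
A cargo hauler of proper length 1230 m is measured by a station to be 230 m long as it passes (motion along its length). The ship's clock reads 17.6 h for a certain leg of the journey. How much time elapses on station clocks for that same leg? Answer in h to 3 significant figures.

Length contraction ⇒ γ = L₀/L = 1230/230 = 5.3478
Time dilation: Δt = γτ₀ = 5.3478 × 17.6 h = 94.1 h

Δt ≈ 94.1 h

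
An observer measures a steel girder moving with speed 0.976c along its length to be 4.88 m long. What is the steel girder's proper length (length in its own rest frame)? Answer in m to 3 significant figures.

L₀ ≈ 22.4 m

γ = 1/√(1 − 0.976²) = 4.5920
L₀ = γL = 4.5920 × 4.88 = 22.4 m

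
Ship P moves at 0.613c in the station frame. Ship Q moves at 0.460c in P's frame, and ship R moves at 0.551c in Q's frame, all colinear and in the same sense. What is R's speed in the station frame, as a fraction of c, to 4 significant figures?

u ≈ 0.9499c

Compose boost 2: (0.460 + 0.613)/(1 + 0.460×0.613) = 1.073/1.28198 = 0.836987
Compose boost 3: (0.551 + 0.836987)/(1 + 0.551×0.836987) = 1.38799/1.46118 = 0.9499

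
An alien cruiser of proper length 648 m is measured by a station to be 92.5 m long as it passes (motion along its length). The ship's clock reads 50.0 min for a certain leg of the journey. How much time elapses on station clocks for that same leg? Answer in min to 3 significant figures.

Length contraction ⇒ γ = L₀/L = 648/92.5 = 7.0054
Time dilation: Δt = γτ₀ = 7.0054 × 50.0 min = 350 min

Δt ≈ 350 min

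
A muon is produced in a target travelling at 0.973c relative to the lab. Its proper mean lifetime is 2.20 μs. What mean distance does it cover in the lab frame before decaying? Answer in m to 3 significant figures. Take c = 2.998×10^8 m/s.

γ = 1/√(1 − 0.973²) = 4.3327
Dilated lifetime: Δt = γτ₀ = 4.3327 × 2.20 μs = 9.5319 μs
d = vΔt = 0.973c × 9.5319 μs = 2.9171×10^8 m/s × 9.5319×10^-6 s = 2780 m

d ≈ 2780 m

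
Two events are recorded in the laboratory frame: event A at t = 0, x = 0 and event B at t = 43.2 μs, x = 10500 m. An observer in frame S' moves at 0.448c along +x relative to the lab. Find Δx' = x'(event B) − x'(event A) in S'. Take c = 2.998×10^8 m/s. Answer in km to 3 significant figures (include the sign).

Δx' ≈ 5.25 km

γ = 1/√(1 − 0.448²) = 1.1185
Δx' = γ(Δx − vΔt) = 1.1185 × (10500 m − 0.448×(2.998×10^8 m/s)×43.2×10^-6 s)
= 1.1185 × (4697.8 m) = 5.25 km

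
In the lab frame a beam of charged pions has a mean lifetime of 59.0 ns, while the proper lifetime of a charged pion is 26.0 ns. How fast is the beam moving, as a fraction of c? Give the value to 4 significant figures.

γ = Δt/τ₀ = 59.0/26.0 = 2.26923
β = √(1 − 1/γ²) = √(1 − 1/2.26923²) = 0.8977

β ≈ 0.8977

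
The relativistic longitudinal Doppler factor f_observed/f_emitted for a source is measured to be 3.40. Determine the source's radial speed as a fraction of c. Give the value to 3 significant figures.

f_obs/f_src = √((1+β)/(1−β)) = 3.40  ⇒  (1+β)/(1−β) = 11.560
β = |1 − D²|/(1 + D²) = |1 − 11.560|/(1 + 11.560) = 0.841

β ≈ 0.841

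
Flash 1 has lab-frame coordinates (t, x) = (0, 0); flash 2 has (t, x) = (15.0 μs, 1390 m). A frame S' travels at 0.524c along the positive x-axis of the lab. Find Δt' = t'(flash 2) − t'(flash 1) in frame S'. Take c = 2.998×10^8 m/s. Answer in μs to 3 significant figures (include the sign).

γ = 1/√(1 − 0.524²) = 1.1741
Δt' = γ(Δt − vΔx/c²) = 1.1741 × (15.0 μs − 0.524×1390 m / (2.998×10^8 m/s))
= 1.1741 × (12.571 μs) = 14.8 μs

Δt' ≈ 14.8 μs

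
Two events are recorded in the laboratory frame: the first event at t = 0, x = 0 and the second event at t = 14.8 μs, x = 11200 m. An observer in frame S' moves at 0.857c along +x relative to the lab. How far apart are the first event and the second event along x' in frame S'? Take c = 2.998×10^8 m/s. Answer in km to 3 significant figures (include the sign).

Δx' ≈ 14.4 km

γ = 1/√(1 − 0.857²) = 1.9406
Δx' = γ(Δx − vΔt) = 1.9406 × (11200 m − 0.857×(2.998×10^8 m/s)×14.8×10^-6 s)
= 1.9406 × (7397.5 m) = 14.4 km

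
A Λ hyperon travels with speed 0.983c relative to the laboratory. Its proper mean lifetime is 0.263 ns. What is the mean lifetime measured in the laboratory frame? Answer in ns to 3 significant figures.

Δt ≈ 1.43 ns

γ = 1/√(1 − 0.983²) = 5.4465
Time dilation: Δt = γτ₀ = 5.4465 × 0.263 ns = 1.43 ns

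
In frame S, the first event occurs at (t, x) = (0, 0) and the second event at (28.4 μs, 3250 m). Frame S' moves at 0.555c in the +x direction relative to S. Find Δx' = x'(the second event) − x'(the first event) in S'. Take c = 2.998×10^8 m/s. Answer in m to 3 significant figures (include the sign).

Δx' ≈ -1770 m

γ = 1/√(1 − 0.555²) = 1.2021
Δx' = γ(Δx − vΔt) = 1.2021 × (3250 m − 0.555×(2.998×10^8 m/s)×28.4×10^-6 s)
= 1.2021 × (-1475.4 m) = -1770 m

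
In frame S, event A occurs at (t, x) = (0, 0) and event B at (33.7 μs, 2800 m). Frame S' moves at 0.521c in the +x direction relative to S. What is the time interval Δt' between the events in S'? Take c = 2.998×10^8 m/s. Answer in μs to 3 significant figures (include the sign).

Δt' ≈ 33.8 μs

γ = 1/√(1 − 0.521²) = 1.1716
Δt' = γ(Δt − vΔx/c²) = 1.1716 × (33.7 μs − 0.521×2800 m / (2.998×10^8 m/s))
= 1.1716 × (28.834 μs) = 33.8 μs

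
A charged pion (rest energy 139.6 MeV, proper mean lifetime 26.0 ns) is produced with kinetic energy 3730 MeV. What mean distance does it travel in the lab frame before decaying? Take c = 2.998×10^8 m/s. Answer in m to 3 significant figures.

d ≈ 216 m

γ = 1 + K/(m₀c²) = 1 + 3730/139.6 = 27.719
β = √(1 − 1/γ²) = 0.99935
Dilated lifetime: γτ₀ = 27.719 × 26.0 ns = 720.70 ns
d = βc·γτ₀ = 0.99935 × (2.998×10^8 m/s) × 7.2070×10^-7 s = 216 m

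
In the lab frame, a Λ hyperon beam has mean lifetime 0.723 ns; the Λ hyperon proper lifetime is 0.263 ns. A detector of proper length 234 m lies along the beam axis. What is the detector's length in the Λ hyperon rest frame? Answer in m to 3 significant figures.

Time dilation ⇒ γ = Δt/τ₀ = 0.723/0.263 = 2.7490
Length contraction: L = L₀/γ = 234/2.7490 = 85.1 m

L ≈ 85.1 m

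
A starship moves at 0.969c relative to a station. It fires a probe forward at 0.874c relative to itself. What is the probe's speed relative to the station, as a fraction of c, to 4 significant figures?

Relativistic velocity addition: u = (u' + v)/(1 + u'v/c²)
= (0.874 + 0.969)/(1 + 0.874×0.969) = 1.843/1.84691 = 0.9979

u ≈ 0.9979c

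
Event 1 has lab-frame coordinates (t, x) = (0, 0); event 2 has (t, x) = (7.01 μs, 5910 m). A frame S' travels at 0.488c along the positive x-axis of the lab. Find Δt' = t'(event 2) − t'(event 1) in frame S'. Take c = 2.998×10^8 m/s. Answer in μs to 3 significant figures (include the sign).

Δt' ≈ -2.99 μs

γ = 1/√(1 − 0.488²) = 1.1457
Δt' = γ(Δt − vΔx/c²) = 1.1457 × (7.01 μs − 0.488×5910 m / (2.998×10^8 m/s))
= 1.1457 × (-2.6100 μs) = -2.99 μs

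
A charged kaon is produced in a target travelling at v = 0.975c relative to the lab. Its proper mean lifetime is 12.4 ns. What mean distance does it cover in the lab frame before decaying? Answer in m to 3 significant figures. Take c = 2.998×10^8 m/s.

d ≈ 16.3 m

γ = 1/√(1 − 0.975²) = 4.5004
Dilated lifetime: Δt = γτ₀ = 4.5004 × 12.4 ns = 55.804 ns
d = vΔt = 0.975c × 55.804 ns = 2.9230×10^8 m/s × 5.5804×10^-8 s = 16.3 m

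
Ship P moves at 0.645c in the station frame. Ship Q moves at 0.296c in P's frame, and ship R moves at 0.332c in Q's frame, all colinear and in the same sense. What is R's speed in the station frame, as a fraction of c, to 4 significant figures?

Compose boost 2: (0.296 + 0.645)/(1 + 0.296×0.645) = 0.9410/1.19092 = 0.790145
Compose boost 3: (0.332 + 0.790145)/(1 + 0.332×0.790145) = 1.12215/1.26233 = 0.8889

u ≈ 0.8889c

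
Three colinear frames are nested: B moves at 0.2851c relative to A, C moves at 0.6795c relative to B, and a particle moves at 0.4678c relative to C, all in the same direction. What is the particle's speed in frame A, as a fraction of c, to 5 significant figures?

Compose boost 2: (0.6795 + 0.2851)/(1 + 0.6795×0.2851) = 0.96460/1.193725 = 0.8080585
Compose boost 3: (0.4678 + 0.8080585)/(1 + 0.4678×0.8080585) = 1.275859/1.378010 = 0.92587

u ≈ 0.92587c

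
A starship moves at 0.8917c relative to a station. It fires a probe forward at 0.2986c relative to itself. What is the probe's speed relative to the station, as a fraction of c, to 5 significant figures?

Relativistic velocity addition: u = (u' + v)/(1 + u'v/c²)
= (0.2986 + 0.8917)/(1 + 0.2986×0.8917) = 1.1903/1.266262 = 0.94001

u ≈ 0.94001c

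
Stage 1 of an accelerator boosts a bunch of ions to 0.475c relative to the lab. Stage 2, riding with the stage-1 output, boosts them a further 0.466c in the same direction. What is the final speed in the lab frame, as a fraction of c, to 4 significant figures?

Compose boost 2: (0.466 + 0.475)/(1 + 0.466×0.475) = 0.9410/1.22135 = 0.7705

u ≈ 0.7705c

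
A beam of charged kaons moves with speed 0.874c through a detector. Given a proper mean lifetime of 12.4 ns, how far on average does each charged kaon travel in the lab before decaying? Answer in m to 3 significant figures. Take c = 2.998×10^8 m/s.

γ = 1/√(1 − 0.874²) = 2.0579
Dilated lifetime: Δt = γτ₀ = 2.0579 × 12.4 ns = 25.518 ns
d = vΔt = 0.874c × 25.518 ns = 2.6203×10^8 m/s × 2.5518×10^-8 s = 6.69 m

d ≈ 6.69 m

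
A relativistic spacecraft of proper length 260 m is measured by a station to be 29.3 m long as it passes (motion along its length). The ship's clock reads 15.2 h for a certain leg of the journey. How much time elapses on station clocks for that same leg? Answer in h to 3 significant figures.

Δt ≈ 135 h

Length contraction ⇒ γ = L₀/L = 260/29.3 = 8.8737
Time dilation: Δt = γτ₀ = 8.8737 × 15.2 h = 135 h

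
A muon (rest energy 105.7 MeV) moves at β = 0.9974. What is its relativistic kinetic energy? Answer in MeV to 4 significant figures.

K ≈ 1361 MeV

γ = 1/√(1 − 0.9974²) = 13.8765
K = (γ − 1)m₀c² = (13.8765 − 1) × 105.7 MeV = 12.8765 × 105.7 MeV = 1361 MeV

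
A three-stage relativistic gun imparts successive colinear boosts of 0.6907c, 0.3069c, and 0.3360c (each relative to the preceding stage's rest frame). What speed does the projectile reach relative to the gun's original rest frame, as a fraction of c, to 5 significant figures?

Compose boost 2: (0.3069 + 0.6907)/(1 + 0.3069×0.6907) = 0.99760/1.211976 = 0.8231187
Compose boost 3: (0.3360 + 0.8231187)/(1 + 0.3360×0.8231187) = 1.159119/1.276568 = 0.90800

u ≈ 0.90800c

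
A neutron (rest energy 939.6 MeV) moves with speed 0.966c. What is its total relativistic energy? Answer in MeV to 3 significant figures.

E ≈ 3630 MeV

γ = 1/√(1 − 0.966²) = 3.8678
E = γm₀c² = 3.8678 × 939.6 MeV = 3630 MeV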